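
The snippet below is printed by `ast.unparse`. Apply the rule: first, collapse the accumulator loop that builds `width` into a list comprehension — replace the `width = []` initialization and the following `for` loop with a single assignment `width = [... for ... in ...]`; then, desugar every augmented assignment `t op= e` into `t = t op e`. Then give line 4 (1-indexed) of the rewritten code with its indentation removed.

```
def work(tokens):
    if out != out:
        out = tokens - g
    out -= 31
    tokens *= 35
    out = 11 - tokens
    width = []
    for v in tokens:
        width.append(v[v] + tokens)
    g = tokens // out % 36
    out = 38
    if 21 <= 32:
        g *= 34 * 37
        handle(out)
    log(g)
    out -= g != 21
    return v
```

out = out - 31

Transformed code:
def work(tokens):
    if out != out:
        out = tokens - g
    out = out - 31
    tokens = tokens * 35
    out = 11 - tokens
    width = [v[v] + tokens for v in tokens]
    g = tokens // out % 36
    out = 38
    if 21 <= 32:
        g = g * (34 * 37)
        handle(out)
    log(g)
    out = out - (g != 21)
    return v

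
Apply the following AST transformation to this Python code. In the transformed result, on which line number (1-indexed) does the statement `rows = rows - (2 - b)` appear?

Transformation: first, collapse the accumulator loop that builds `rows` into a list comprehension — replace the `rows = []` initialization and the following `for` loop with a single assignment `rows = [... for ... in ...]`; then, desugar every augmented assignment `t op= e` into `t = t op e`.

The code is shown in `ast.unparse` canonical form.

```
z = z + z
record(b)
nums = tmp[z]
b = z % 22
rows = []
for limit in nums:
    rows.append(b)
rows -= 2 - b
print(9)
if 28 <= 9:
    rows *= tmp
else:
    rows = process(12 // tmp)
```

Transformed code:
z = z + z
record(b)
nums = tmp[z]
b = z % 22
rows = [b for limit in nums]
rows = rows - (2 - b)
print(9)
if 28 <= 9:
    rows = rows * tmp
else:
    rows = process(12 // tmp)

6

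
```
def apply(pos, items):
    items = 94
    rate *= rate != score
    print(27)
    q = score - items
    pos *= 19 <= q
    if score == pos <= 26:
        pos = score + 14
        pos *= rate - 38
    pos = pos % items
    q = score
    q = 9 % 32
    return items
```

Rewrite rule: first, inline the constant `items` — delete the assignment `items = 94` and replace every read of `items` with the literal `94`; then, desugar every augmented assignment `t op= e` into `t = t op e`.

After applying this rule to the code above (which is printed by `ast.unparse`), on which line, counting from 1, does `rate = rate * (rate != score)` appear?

2

Transformed code:
def apply(pos, items):
    rate = rate * (rate != score)
    print(27)
    q = score - 94
    pos = pos * (19 <= q)
    if score == pos <= 26:
        pos = score + 14
        pos = pos * (rate - 38)
    pos = pos % 94
    q = score
    q = 9 % 32
    return 94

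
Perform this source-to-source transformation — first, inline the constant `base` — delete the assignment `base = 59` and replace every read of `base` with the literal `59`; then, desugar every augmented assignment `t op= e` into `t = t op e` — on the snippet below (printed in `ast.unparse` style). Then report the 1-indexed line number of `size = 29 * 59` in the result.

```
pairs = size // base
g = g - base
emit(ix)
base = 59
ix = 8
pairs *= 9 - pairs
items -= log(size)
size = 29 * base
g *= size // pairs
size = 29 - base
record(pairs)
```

7

Transformed code:
pairs = size // 59
g = g - 59
emit(ix)
ix = 8
pairs = pairs * (9 - pairs)
items = items - log(size)
size = 29 * 59
g = g * (size // pairs)
size = 29 - 59
record(pairs)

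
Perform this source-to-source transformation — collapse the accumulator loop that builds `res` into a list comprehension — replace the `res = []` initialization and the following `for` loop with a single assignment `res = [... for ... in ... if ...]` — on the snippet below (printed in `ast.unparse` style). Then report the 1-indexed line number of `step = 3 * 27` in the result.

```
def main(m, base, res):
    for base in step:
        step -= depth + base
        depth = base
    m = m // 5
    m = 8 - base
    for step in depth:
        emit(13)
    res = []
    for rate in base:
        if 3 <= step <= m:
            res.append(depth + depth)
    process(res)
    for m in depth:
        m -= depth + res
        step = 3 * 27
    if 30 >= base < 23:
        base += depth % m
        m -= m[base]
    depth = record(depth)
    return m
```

Transformed code:
def main(m, base, res):
    for base in step:
        step -= depth + base
        depth = base
    m = m // 5
    m = 8 - base
    for step in depth:
        emit(13)
    res = [depth + depth for rate in base if 3 <= step <= m]
    process(res)
    for m in depth:
        m -= depth + res
        step = 3 * 27
    if 30 >= base < 23:
        base += depth % m
        m -= m[base]
    depth = record(depth)
    return m

13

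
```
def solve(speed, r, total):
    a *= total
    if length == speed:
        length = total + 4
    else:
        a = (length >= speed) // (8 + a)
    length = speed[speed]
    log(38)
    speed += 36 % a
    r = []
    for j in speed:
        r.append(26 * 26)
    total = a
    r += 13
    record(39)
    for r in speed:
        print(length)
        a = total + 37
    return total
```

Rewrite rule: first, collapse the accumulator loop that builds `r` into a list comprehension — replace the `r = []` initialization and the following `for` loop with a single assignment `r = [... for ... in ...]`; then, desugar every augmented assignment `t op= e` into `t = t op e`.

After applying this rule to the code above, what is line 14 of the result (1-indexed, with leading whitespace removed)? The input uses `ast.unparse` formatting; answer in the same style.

for r in speed:

Transformed code:
def solve(speed, r, total):
    a = a * total
    if length == speed:
        length = total + 4
    else:
        a = (length >= speed) // (8 + a)
    length = speed[speed]
    log(38)
    speed = speed + 36 % a
    r = [26 * 26 for j in speed]
    total = a
    r = r + 13
    record(39)
    for r in speed:
        print(length)
        a = total + 37
    return total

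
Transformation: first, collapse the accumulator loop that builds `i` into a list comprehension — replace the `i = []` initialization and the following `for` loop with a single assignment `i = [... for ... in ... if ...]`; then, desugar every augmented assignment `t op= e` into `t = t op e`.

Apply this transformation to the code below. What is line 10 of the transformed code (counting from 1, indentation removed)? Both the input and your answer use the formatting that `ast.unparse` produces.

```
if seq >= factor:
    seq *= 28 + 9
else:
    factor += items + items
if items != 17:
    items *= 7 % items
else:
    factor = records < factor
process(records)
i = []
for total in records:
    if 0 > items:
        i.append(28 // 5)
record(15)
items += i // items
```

i = [28 // 5 for total in records if 0 > items]

Transformed code:
if seq >= factor:
    seq = seq * (28 + 9)
else:
    factor = factor + (items + items)
if items != 17:
    items = items * (7 % items)
else:
    factor = records < factor
process(records)
i = [28 // 5 for total in records if 0 > items]
record(15)
items = items + i // items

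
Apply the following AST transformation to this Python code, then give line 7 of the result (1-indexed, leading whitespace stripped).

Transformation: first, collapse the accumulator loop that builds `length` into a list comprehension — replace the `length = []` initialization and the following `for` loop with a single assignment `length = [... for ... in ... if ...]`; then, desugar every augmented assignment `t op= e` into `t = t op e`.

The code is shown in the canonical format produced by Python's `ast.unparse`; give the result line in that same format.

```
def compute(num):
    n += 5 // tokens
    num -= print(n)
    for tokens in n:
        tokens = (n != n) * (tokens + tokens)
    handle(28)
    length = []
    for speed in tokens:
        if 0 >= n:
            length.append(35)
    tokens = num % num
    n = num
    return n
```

Transformed code:
def compute(num):
    n = n + 5 // tokens
    num = num - print(n)
    for tokens in n:
        tokens = (n != n) * (tokens + tokens)
    handle(28)
    length = [35 for speed in tokens if 0 >= n]
    tokens = num % num
    n = num
    return n

length = [35 for speed in tokens if 0 >= n]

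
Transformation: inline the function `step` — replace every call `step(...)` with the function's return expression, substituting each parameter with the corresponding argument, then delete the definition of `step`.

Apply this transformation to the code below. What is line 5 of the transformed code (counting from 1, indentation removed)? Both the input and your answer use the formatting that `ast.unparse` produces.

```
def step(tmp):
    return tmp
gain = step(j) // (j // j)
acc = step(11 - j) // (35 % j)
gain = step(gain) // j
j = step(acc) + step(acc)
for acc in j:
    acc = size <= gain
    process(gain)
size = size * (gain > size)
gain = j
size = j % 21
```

for acc in j:

Transformed code:
gain = j // (j // j)
acc = (11 - j) // (35 % j)
gain = gain // j
j = acc + acc
for acc in j:
    acc = size <= gain
    process(gain)
size = size * (gain > size)
gain = j
size = j % 21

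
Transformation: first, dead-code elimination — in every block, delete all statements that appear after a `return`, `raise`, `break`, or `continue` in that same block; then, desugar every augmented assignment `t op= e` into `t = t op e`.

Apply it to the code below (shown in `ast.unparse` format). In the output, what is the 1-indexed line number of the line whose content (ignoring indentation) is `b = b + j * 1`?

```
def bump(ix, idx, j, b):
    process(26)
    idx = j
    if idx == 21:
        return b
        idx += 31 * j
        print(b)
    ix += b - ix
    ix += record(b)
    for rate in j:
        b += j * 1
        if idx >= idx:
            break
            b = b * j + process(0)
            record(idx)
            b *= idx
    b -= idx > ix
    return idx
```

Transformed code:
def bump(ix, idx, j, b):
    process(26)
    idx = j
    if idx == 21:
        return b
    ix = ix + (b - ix)
    ix = ix + record(b)
    for rate in j:
        b = b + j * 1
        if idx >= idx:
            break
    b = b - (idx > ix)
    return idx

9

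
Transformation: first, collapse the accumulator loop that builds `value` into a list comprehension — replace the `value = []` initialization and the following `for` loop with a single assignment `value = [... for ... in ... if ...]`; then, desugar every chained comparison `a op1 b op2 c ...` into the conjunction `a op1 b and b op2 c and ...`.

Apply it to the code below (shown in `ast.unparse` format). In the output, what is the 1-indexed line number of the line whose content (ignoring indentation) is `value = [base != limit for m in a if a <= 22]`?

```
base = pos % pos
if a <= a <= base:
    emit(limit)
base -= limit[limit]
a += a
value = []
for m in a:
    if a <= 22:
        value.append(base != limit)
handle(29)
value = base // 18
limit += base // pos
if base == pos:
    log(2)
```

6

Transformed code:
base = pos % pos
if a <= a and a <= base:
    emit(limit)
base -= limit[limit]
a += a
value = [base != limit for m in a if a <= 22]
handle(29)
value = base // 18
limit += base // pos
if base == pos:
    log(2)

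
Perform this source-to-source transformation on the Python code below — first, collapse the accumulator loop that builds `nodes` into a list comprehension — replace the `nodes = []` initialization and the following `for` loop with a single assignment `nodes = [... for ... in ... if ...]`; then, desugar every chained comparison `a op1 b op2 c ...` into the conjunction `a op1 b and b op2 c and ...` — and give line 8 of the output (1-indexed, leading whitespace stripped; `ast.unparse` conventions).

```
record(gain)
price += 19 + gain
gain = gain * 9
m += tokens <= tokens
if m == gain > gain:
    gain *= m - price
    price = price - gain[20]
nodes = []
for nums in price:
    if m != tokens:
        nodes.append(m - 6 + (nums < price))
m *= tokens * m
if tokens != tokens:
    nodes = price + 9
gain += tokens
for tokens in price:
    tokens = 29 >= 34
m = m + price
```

nodes = [m - 6 + (nums < price) for nums in price if m != tokens]

Transformed code:
record(gain)
price += 19 + gain
gain = gain * 9
m += tokens <= tokens
if m == gain and gain > gain:
    gain *= m - price
    price = price - gain[20]
nodes = [m - 6 + (nums < price) for nums in price if m != tokens]
m *= tokens * m
if tokens != tokens:
    nodes = price + 9
gain += tokens
for tokens in price:
    tokens = 29 >= 34
m = m + price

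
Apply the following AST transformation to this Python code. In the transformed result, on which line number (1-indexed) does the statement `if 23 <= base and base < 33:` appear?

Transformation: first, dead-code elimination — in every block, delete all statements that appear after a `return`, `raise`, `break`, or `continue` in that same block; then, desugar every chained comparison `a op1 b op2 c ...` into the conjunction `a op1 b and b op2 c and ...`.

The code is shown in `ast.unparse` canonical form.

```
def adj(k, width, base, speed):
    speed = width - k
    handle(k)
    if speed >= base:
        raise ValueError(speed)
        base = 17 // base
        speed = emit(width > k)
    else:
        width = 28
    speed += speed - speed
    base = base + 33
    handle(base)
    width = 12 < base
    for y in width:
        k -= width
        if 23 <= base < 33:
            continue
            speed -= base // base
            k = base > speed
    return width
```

Transformed code:
def adj(k, width, base, speed):
    speed = width - k
    handle(k)
    if speed >= base:
        raise ValueError(speed)
    else:
        width = 28
    speed += speed - speed
    base = base + 33
    handle(base)
    width = 12 < base
    for y in width:
        k -= width
        if 23 <= base and base < 33:
            continue
    return width

14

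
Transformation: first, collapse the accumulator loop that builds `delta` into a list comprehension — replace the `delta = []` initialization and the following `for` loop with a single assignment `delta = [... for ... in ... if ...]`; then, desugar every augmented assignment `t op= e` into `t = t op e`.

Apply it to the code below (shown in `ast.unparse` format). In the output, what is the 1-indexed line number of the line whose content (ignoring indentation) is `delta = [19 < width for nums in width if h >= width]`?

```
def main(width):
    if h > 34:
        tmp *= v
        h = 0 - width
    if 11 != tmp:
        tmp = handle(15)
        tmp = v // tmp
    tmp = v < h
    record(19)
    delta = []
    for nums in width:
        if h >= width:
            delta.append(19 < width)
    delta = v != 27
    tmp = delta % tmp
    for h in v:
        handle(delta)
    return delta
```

Transformed code:
def main(width):
    if h > 34:
        tmp = tmp * v
        h = 0 - width
    if 11 != tmp:
        tmp = handle(15)
        tmp = v // tmp
    tmp = v < h
    record(19)
    delta = [19 < width for nums in width if h >= width]
    delta = v != 27
    tmp = delta % tmp
    for h in v:
        handle(delta)
    return delta

10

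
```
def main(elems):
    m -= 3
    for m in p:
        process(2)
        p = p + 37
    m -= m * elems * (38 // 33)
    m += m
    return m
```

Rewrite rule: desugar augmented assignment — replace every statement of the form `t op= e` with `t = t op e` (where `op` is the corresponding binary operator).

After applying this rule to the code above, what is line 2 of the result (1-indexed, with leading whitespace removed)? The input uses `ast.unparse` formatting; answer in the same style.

Transformed code:
def main(elems):
    m = m - 3
    for m in p:
        process(2)
        p = p + 37
    m = m - m * elems * (38 // 33)
    m = m + m
    return m

m = m - 3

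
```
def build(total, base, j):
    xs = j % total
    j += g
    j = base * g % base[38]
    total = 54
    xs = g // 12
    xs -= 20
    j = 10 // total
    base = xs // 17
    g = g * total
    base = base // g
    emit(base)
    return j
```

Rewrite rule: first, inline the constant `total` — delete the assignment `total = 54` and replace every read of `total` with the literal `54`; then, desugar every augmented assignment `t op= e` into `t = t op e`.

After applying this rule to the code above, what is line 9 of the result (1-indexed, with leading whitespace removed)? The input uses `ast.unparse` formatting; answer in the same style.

g = g * 54

Transformed code:
def build(total, base, j):
    xs = j % 54
    j = j + g
    j = base * g % base[38]
    xs = g // 12
    xs = xs - 20
    j = 10 // 54
    base = xs // 17
    g = g * 54
    base = base // g
    emit(base)
    return j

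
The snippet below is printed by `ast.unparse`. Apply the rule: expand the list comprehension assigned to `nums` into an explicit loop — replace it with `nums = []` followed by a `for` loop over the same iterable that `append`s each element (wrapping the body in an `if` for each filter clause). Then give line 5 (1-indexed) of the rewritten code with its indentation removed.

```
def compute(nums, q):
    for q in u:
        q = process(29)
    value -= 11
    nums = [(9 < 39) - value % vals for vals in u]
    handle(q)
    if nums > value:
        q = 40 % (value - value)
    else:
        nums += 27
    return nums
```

nums = []

Transformed code:
def compute(nums, q):
    for q in u:
        q = process(29)
    value -= 11
    nums = []
    for vals in u:
        nums.append((9 < 39) - value % vals)
    handle(q)
    if nums > value:
        q = 40 % (value - value)
    else:
        nums += 27
    return nums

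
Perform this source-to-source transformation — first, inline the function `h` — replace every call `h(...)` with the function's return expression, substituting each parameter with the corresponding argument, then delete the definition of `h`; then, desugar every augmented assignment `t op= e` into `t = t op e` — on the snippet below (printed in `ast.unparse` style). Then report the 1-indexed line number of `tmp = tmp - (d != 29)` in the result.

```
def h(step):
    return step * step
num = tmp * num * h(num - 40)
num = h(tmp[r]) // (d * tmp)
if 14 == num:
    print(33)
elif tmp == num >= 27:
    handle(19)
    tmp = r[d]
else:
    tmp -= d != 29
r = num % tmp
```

9

Transformed code:
num = tmp * num * ((num - 40) * (num - 40))
num = tmp[r] * tmp[r] // (d * tmp)
if 14 == num:
    print(33)
elif tmp == num >= 27:
    handle(19)
    tmp = r[d]
else:
    tmp = tmp - (d != 29)
r = num % tmp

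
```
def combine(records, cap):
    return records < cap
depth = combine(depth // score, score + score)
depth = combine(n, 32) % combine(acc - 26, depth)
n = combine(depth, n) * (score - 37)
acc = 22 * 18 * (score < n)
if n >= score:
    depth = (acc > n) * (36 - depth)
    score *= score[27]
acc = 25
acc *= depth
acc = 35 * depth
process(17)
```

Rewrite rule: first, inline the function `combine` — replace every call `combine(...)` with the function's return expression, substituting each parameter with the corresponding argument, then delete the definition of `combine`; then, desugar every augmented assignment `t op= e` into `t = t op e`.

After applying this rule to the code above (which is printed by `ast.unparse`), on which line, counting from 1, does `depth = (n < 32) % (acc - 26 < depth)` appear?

2

Transformed code:
depth = depth // score < score + score
depth = (n < 32) % (acc - 26 < depth)
n = (depth < n) * (score - 37)
acc = 22 * 18 * (score < n)
if n >= score:
    depth = (acc > n) * (36 - depth)
    score = score * score[27]
acc = 25
acc = acc * depth
acc = 35 * depth
process(17)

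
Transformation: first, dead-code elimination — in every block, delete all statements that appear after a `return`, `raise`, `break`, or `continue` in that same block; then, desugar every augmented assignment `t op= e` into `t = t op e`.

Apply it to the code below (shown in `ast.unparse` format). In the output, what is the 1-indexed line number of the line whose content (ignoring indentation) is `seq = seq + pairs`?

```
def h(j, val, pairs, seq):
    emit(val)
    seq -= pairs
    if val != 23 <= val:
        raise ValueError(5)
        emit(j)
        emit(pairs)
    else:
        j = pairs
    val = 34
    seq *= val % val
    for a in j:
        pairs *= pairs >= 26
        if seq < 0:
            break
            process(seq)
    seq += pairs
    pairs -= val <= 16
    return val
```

14

Transformed code:
def h(j, val, pairs, seq):
    emit(val)
    seq = seq - pairs
    if val != 23 <= val:
        raise ValueError(5)
    else:
        j = pairs
    val = 34
    seq = seq * (val % val)
    for a in j:
        pairs = pairs * (pairs >= 26)
        if seq < 0:
            break
    seq = seq + pairs
    pairs = pairs - (val <= 16)
    return val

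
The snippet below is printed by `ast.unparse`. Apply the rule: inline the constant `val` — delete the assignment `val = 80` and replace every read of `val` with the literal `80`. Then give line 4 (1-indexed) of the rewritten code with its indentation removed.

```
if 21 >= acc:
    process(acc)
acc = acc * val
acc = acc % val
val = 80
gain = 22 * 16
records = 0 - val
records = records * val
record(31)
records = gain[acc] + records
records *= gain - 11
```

acc = acc % 80

Transformed code:
if 21 >= acc:
    process(acc)
acc = acc * 80
acc = acc % 80
gain = 22 * 16
records = 0 - 80
records = records * 80
record(31)
records = gain[acc] + records
records *= gain - 11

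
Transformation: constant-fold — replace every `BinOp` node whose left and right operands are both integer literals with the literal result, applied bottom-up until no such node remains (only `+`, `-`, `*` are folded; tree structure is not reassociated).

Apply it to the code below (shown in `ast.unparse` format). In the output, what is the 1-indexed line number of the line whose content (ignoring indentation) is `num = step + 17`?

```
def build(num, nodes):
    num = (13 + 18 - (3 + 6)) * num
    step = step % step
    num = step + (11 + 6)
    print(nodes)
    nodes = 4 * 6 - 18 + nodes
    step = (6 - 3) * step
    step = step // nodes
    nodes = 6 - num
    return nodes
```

4

Transformed code:
def build(num, nodes):
    num = 22 * num
    step = step % step
    num = step + 17
    print(nodes)
    nodes = 6 + nodes
    step = 3 * step
    step = step // nodes
    nodes = 6 - num
    return nodes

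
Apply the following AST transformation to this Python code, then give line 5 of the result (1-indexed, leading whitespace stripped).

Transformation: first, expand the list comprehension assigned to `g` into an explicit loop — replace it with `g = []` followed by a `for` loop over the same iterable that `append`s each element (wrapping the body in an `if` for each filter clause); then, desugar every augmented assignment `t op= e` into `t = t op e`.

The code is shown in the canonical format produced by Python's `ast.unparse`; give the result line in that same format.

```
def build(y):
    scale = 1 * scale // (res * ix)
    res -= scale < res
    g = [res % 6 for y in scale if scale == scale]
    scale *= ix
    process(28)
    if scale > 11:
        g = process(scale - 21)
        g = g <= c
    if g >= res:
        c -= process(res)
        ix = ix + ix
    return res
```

Transformed code:
def build(y):
    scale = 1 * scale // (res * ix)
    res = res - (scale < res)
    g = []
    for y in scale:
        if scale == scale:
            g.append(res % 6)
    scale = scale * ix
    process(28)
    if scale > 11:
        g = process(scale - 21)
        g = g <= c
    if g >= res:
        c = c - process(res)
        ix = ix + ix
    return res

for y in scale:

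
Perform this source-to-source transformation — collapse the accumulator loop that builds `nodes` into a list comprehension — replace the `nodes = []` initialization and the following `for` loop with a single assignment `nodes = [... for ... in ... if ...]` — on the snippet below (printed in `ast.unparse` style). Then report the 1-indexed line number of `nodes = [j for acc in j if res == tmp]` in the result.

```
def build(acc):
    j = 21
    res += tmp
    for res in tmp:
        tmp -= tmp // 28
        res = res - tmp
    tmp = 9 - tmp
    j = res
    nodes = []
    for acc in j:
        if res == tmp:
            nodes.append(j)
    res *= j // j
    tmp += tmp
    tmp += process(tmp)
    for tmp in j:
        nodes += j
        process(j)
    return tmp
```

Transformed code:
def build(acc):
    j = 21
    res += tmp
    for res in tmp:
        tmp -= tmp // 28
        res = res - tmp
    tmp = 9 - tmp
    j = res
    nodes = [j for acc in j if res == tmp]
    res *= j // j
    tmp += tmp
    tmp += process(tmp)
    for tmp in j:
        nodes += j
        process(j)
    return tmp

9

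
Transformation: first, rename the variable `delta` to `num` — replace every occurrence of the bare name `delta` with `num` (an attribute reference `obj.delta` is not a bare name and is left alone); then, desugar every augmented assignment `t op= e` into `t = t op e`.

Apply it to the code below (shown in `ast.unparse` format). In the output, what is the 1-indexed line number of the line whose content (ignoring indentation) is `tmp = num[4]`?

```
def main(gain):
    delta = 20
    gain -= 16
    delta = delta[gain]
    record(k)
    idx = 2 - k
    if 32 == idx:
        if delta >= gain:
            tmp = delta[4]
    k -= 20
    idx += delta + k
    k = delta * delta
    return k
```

9

Transformed code:
def main(gain):
    num = 20
    gain = gain - 16
    num = num[gain]
    record(k)
    idx = 2 - k
    if 32 == idx:
        if num >= gain:
            tmp = num[4]
    k = k - 20
    idx = idx + (num + k)
    k = num * num
    return k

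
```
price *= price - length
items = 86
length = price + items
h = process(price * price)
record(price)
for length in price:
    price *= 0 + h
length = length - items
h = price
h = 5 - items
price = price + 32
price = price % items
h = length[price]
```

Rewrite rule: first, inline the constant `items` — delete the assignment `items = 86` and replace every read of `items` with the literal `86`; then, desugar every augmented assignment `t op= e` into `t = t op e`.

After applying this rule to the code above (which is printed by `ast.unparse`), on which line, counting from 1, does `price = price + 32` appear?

Transformed code:
price = price * (price - length)
length = price + 86
h = process(price * price)
record(price)
for length in price:
    price = price * (0 + h)
length = length - 86
h = price
h = 5 - 86
price = price + 32
price = price % 86
h = length[price]

10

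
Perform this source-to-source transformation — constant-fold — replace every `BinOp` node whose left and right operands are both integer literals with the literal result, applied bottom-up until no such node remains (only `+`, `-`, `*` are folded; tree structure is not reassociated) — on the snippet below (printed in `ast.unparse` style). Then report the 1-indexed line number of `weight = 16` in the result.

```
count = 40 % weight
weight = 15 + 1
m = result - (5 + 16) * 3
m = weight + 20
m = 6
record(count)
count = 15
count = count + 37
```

2

Transformed code:
count = 40 % weight
weight = 16
m = result - 63
m = weight + 20
m = 6
record(count)
count = 15
count = count + 37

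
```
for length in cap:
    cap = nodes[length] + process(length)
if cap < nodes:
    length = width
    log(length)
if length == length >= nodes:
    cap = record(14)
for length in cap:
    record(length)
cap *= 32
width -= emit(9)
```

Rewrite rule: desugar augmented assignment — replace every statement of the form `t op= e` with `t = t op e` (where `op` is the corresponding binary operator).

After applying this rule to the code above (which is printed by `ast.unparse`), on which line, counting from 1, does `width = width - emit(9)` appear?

11

Transformed code:
for length in cap:
    cap = nodes[length] + process(length)
if cap < nodes:
    length = width
    log(length)
if length == length >= nodes:
    cap = record(14)
for length in cap:
    record(length)
cap = cap * 32
width = width - emit(9)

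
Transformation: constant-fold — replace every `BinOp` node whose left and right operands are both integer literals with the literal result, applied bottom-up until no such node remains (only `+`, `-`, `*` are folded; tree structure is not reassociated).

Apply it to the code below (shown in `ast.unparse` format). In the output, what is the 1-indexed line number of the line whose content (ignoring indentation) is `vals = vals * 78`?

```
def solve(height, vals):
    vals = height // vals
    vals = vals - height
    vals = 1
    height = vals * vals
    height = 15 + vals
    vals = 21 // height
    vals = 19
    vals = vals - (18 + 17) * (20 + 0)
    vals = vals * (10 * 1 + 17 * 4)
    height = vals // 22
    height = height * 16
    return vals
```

10

Transformed code:
def solve(height, vals):
    vals = height // vals
    vals = vals - height
    vals = 1
    height = vals * vals
    height = 15 + vals
    vals = 21 // height
    vals = 19
    vals = vals - 700
    vals = vals * 78
    height = vals // 22
    height = height * 16
    return vals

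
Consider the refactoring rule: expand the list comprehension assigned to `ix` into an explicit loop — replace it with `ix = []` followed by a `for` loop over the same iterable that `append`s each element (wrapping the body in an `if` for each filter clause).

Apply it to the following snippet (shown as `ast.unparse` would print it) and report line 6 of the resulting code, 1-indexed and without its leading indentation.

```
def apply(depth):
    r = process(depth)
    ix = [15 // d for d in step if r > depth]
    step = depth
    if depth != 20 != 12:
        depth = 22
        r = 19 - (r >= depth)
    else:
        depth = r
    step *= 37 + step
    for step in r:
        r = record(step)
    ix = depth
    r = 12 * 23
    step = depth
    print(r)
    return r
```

ix.append(15 // d)

Transformed code:
def apply(depth):
    r = process(depth)
    ix = []
    for d in step:
        if r > depth:
            ix.append(15 // d)
    step = depth
    if depth != 20 != 12:
        depth = 22
        r = 19 - (r >= depth)
    else:
        depth = r
    step *= 37 + step
    for step in r:
        r = record(step)
    ix = depth
    r = 12 * 23
    step = depth
    print(r)
    return r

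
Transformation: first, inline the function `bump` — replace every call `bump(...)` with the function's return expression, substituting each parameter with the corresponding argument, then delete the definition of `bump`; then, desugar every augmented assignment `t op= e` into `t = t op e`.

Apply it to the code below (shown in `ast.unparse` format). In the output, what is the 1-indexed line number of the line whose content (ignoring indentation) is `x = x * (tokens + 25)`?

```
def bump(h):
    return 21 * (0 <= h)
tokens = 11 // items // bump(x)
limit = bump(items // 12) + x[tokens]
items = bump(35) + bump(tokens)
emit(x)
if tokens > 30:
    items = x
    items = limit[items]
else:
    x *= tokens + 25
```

9

Transformed code:
tokens = 11 // items // (21 * (0 <= x))
limit = 21 * (0 <= items // 12) + x[tokens]
items = 21 * (0 <= 35) + 21 * (0 <= tokens)
emit(x)
if tokens > 30:
    items = x
    items = limit[items]
else:
    x = x * (tokens + 25)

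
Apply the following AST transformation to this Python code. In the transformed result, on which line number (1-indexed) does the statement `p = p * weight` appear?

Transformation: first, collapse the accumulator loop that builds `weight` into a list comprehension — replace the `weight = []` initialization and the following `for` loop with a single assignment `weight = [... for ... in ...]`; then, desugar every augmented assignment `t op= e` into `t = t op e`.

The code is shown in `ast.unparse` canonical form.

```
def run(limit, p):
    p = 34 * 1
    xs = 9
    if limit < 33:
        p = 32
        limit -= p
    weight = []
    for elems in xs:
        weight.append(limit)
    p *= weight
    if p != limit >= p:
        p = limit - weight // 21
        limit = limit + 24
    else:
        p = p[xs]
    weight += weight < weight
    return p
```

Transformed code:
def run(limit, p):
    p = 34 * 1
    xs = 9
    if limit < 33:
        p = 32
        limit = limit - p
    weight = [limit for elems in xs]
    p = p * weight
    if p != limit >= p:
        p = limit - weight // 21
        limit = limit + 24
    else:
        p = p[xs]
    weight = weight + (weight < weight)
    return p

8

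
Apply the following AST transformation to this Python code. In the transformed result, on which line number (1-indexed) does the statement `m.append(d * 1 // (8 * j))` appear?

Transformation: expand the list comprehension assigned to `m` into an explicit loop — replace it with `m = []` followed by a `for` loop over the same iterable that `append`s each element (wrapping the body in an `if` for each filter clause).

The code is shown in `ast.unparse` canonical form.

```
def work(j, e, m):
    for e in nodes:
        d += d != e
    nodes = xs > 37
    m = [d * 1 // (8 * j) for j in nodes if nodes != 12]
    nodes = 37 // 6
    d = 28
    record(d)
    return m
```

Transformed code:
def work(j, e, m):
    for e in nodes:
        d += d != e
    nodes = xs > 37
    m = []
    for j in nodes:
        if nodes != 12:
            m.append(d * 1 // (8 * j))
    nodes = 37 // 6
    d = 28
    record(d)
    return m

8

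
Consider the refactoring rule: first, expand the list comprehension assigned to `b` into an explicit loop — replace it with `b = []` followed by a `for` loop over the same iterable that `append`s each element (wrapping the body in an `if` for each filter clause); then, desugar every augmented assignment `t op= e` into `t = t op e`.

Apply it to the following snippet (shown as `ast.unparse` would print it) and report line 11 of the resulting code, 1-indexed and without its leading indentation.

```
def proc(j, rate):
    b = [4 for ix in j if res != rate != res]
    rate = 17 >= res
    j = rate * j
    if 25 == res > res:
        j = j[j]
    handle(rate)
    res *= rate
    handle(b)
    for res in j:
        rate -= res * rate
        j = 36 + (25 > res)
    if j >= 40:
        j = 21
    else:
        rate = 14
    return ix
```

res = res * rate

Transformed code:
def proc(j, rate):
    b = []
    for ix in j:
        if res != rate != res:
            b.append(4)
    rate = 17 >= res
    j = rate * j
    if 25 == res > res:
        j = j[j]
    handle(rate)
    res = res * rate
    handle(b)
    for res in j:
        rate = rate - res * rate
        j = 36 + (25 > res)
    if j >= 40:
        j = 21
    else:
        rate = 14
    return ix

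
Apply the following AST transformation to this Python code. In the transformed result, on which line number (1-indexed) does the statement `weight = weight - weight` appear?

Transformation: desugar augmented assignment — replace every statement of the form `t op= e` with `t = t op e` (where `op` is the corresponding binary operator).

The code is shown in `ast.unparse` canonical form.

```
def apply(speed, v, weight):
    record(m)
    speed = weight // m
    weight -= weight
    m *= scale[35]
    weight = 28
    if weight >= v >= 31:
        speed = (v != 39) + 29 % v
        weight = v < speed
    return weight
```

Transformed code:
def apply(speed, v, weight):
    record(m)
    speed = weight // m
    weight = weight - weight
    m = m * scale[35]
    weight = 28
    if weight >= v >= 31:
        speed = (v != 39) + 29 % v
        weight = v < speed
    return weight

4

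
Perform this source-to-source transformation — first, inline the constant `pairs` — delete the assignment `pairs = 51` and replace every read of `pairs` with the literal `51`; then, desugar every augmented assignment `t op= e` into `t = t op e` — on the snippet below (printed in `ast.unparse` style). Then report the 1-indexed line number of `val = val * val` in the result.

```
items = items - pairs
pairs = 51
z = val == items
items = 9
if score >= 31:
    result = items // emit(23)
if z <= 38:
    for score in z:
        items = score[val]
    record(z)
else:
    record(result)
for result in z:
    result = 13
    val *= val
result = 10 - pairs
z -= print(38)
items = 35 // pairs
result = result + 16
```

Transformed code:
items = items - 51
z = val == items
items = 9
if score >= 31:
    result = items // emit(23)
if z <= 38:
    for score in z:
        items = score[val]
    record(z)
else:
    record(result)
for result in z:
    result = 13
    val = val * val
result = 10 - 51
z = z - print(38)
items = 35 // 51
result = result + 16

14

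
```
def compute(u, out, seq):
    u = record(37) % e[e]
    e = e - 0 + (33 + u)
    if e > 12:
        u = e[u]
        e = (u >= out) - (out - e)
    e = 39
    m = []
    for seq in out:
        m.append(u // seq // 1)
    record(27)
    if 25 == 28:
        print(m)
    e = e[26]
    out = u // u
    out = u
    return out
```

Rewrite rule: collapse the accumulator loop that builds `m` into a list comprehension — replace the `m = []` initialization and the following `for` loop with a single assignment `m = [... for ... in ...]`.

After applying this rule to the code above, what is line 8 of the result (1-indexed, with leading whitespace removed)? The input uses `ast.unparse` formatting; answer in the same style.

m = [u // seq // 1 for seq in out]

Transformed code:
def compute(u, out, seq):
    u = record(37) % e[e]
    e = e - 0 + (33 + u)
    if e > 12:
        u = e[u]
        e = (u >= out) - (out - e)
    e = 39
    m = [u // seq // 1 for seq in out]
    record(27)
    if 25 == 28:
        print(m)
    e = e[26]
    out = u // u
    out = u
    return out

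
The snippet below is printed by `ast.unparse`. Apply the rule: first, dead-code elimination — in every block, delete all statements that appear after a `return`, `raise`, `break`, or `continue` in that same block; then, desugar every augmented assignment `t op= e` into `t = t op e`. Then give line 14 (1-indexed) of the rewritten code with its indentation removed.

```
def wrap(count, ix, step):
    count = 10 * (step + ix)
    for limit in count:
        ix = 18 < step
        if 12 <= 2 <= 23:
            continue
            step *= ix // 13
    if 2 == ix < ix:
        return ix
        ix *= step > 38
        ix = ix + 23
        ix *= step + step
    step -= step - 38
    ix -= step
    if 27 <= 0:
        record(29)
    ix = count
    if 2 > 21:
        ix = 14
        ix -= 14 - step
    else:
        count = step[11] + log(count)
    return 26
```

Transformed code:
def wrap(count, ix, step):
    count = 10 * (step + ix)
    for limit in count:
        ix = 18 < step
        if 12 <= 2 <= 23:
            continue
    if 2 == ix < ix:
        return ix
    step = step - (step - 38)
    ix = ix - step
    if 27 <= 0:
        record(29)
    ix = count
    if 2 > 21:
        ix = 14
        ix = ix - (14 - step)
    else:
        count = step[11] + log(count)
    return 26

if 2 > 21:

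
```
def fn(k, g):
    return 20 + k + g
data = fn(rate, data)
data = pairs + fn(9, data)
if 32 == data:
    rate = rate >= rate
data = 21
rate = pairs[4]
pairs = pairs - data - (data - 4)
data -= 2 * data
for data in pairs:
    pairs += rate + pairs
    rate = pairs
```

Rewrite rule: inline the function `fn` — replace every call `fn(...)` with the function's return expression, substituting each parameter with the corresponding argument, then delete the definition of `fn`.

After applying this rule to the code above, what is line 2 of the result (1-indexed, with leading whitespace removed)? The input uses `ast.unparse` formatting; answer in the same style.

data = pairs + (20 + 9 + data)

Transformed code:
data = 20 + rate + data
data = pairs + (20 + 9 + data)
if 32 == data:
    rate = rate >= rate
data = 21
rate = pairs[4]
pairs = pairs - data - (data - 4)
data -= 2 * data
for data in pairs:
    pairs += rate + pairs
    rate = pairs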